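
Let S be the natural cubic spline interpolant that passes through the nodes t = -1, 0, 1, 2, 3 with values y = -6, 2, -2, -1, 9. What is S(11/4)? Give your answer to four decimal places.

6.0689

Write M_i for S''(x_i). With h_i = 1, 1, 1, 1 and divided differences Δ_i = 8, -4, 1, 10, the continuity of S' gives the tridiagonal system
  1·M_0 + 4·M_1 + 1·M_2 = 6(Δ_1 - Δ_0) = -72
  1·M_1 + 4·M_2 + 1·M_3 = 6(Δ_2 - Δ_1) = 30
  1·M_2 + 4·M_3 + 1·M_4 = 6(Δ_3 - Δ_2) = 54
Natural end conditions: M_0 = M_4 = 0.
Solving: M_0 = 0, M_1 = -573/28, M_2 = 69/7, M_3 = 309/28, M_4 = 0.
On [2, 3], S(t) = -1 + 177/28·(t - 2) + 309/56·(t - 2)² - 103/56·(t - 2)³.
With (t - 2) = 3/4: S(11/4) = 21751/3584.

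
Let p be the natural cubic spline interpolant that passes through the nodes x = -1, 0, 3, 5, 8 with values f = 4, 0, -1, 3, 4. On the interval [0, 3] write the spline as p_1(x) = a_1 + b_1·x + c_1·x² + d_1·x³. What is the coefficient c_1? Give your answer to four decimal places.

With σ_i denoting the second derivative at x_i, h_i = 1, 3, 2, 3, and Δ_i = (y_(i+1) − y_i)/h_i = -4, -1/3, 2, 1/3:
  1·σ_0 + 8·σ_1 + 3·σ_2 = 6(Δ_1 - Δ_0) = 22
  3·σ_1 + 10·σ_2 + 2·σ_3 = 6(Δ_2 - Δ_1) = 14
  2·σ_2 + 10·σ_3 + 3·σ_4 = 6(Δ_3 - Δ_2) = -10
Natural end conditions: σ_0 = σ_4 = 0.
Forward elimination and back-substitution give σ_0 = 0, σ_1 = 272/113, σ_2 = 310/339, σ_3 = -401/339, σ_4 = 0.
On [0, 3], with p_1(x) = a_1 + b_1·x + c_1·x² + d_1·x³: c_1 = σ_1/2 = 136/113, d_1 = (σ_2 - σ_1)/(6h_1) = -253/3051, b_1 = Δ_1 - h_1(2σ_1 + σ_2)/6 = -1084/339.

1.2035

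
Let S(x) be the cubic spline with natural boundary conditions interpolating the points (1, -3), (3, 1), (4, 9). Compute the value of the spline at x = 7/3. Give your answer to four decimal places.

-1.8148

Let σ_i = S''(x_i). Step sizes h_i = 2, 1; slopes of the chords Δ_i = (y_(i+1) - y_i)/h_i = 2, 8.
  2·σ_0 + 6·σ_1 + 1·σ_2 = 6(Δ_1 - Δ_0) = 36
Natural end conditions: σ_0 = σ_2 = 0.
Solving: σ_0 = 0, σ_1 = 6, σ_2 = 0.
On [1, 3], S(x) = -3 + 0·(x - 1) + 0·(x - 1)² + 1/2·(x - 1)³.
With (x - 1) = 4/3: S(7/3) = -49/27.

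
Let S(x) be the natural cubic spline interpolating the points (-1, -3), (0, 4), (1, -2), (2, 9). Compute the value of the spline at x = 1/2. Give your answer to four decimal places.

0.7000

With σ_i denoting the second derivative at x_i, h_i = 1, 1, 1, and Δ_i = (y_(i+1) − y_i)/h_i = 7, -6, 11:
  1·σ_0 + 4·σ_1 + 1·σ_2 = 6(Δ_1 - Δ_0) = -78
  1·σ_1 + 4·σ_2 + 1·σ_3 = 6(Δ_2 - Δ_1) = 102
Natural end conditions: σ_0 = σ_3 = 0.
Forward elimination and back-substitution give σ_0 = 0, σ_1 = -138/5, σ_2 = 162/5, σ_3 = 0.
On [0, 1], S(x) = 4 - 11/5·x - 69/5·x² + 10·x³.
With x = 1/2: S(1/2) = 7/10.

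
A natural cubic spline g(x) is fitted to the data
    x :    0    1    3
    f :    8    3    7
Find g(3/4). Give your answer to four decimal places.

With M_i denoting the second derivative at x_i, h_i = 1, 2, and Δ_i = (y_(i+1) − y_i)/h_i = -5, 2:
  1·M_0 + 6·M_1 + 2·M_2 = 6(Δ_1 - Δ_0) = 42
Natural end conditions: M_0 = M_2 = 0.
Solving the tridiagonal system: M_0 = 0, M_1 = 7, M_2 = 0.
On [0, 1], g(x) = 8 - 37/6·x + 0·x² + 7/6·x³.
With x = 3/4: g(3/4) = 495/128.

3.8672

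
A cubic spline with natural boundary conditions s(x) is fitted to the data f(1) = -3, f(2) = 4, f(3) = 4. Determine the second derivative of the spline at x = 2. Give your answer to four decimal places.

With M_i denoting the second derivative at x_i, h_i = 1, 1, and Δ_i = (y_(i+1) − y_i)/h_i = 7, 0:
  1·M_0 + 4·M_1 + 1·M_2 = 6(Δ_1 - Δ_0) = -42
Natural end conditions: M_0 = M_2 = 0.
Solving the tridiagonal system: M_0 = 0, M_1 = -21/2, M_2 = 0.

-10.5000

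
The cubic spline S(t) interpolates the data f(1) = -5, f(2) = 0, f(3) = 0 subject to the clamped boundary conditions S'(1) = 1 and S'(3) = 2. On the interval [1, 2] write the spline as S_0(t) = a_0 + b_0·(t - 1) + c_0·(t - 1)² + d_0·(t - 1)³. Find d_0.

Let M_i = S''(x_i). Step sizes h_i = 1, 1; slopes of the chords Δ_i = (y_(i+1) - y_i)/h_i = 5, 0.
  1·M_0 + 4·M_1 + 1·M_2 = 6(Δ_1 - Δ_0) = -30
Clamped end conditions give two more equations: 2h_0·M_0 + h_0·M_1 = 6(Δ_0 - S'(1)) = 24 and h_1·M_1 + 2h_1·M_2 = 6(S'(3) - Δ_1) = 12.
Solving the tridiagonal system: M_0 = 20, M_1 = -16, M_2 = 14.
On [1, 2], with S_0(t) = a_0 + b_0·(t - 1) + c_0·(t - 1)² + d_0·(t - 1)³: c_0 = M_0/2 = 10, d_0 = (M_1 - M_0)/(6h_0) = -6, b_0 = Δ_0 - h_0(2M_0 + M_1)/6 = 1.

-6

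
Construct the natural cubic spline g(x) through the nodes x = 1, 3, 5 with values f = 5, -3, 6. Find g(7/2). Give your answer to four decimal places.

-2.1445

Write σ_i for g''(x_i). With h_i = 2, 2 and divided differences Δ_i = -4, 9/2, the continuity of g' gives the tridiagonal system
  2·σ_0 + 8·σ_1 + 2·σ_2 = 6(Δ_1 - Δ_0) = 51
Natural end conditions: σ_0 = σ_2 = 0.
Solving: σ_0 = 0, σ_1 = 51/8, σ_2 = 0.
On [3, 5], g(x) = -3 + 1/4·(x - 3) + 51/16·(x - 3)² - 17/32·(x - 3)³.
With (x - 3) = 1/2: g(7/2) = -549/256.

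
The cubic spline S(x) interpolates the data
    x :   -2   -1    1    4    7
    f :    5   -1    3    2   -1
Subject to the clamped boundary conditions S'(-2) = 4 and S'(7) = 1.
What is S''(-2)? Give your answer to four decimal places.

Write M_i for S''(x_i). With h_i = 1, 2, 3, 3 and divided differences Δ_i = -6, 2, -1/3, -1, the continuity of S' gives the tridiagonal system
  1·M_0 + 6·M_1 + 2·M_2 = 6(Δ_1 - Δ_0) = 48
  2·M_1 + 10·M_2 + 3·M_3 = 6(Δ_2 - Δ_1) = -14
  3·M_2 + 12·M_3 + 3·M_4 = 6(Δ_3 - Δ_2) = -4
Clamped end conditions give two more equations: 2h_0·M_0 + h_0·M_1 = 6(Δ_0 - S'(-2)) = -60 and h_3·M_3 + 2h_3·M_4 = 6(S'(7) - Δ_3) = 12.
Solving the tridiagonal system: M_0 = -683/18, M_1 = 143/9, M_2 = -169/36, M_3 = 7/18, M_4 = 65/36.

-37.9444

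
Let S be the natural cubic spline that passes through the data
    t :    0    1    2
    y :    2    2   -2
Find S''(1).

Write M_i for S''(x_i). With h_i = 1, 1 and divided differences Δ_i = 0, -4, the continuity of S' gives the tridiagonal system
  1·M_0 + 4·M_1 + 1·M_2 = 6(Δ_1 - Δ_0) = -24
Natural end conditions: M_0 = M_2 = 0.
Solving the tridiagonal system: M_0 = 0, M_1 = -6, M_2 = 0.

-6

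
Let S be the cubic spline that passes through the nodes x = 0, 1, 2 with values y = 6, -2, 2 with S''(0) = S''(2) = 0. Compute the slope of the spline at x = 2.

7

Let σ_i = S''(x_i). Step sizes h_i = 1, 1; slopes of the chords Δ_i = (y_(i+1) - y_i)/h_i = -8, 4.
  1·σ_0 + 4·σ_1 + 1·σ_2 = 6(Δ_1 - Δ_0) = 72
Natural end conditions: σ_0 = σ_2 = 0.
Forward elimination and back-substitution give σ_0 = 0, σ_1 = 18, σ_2 = 0.
On [1, 2], S'(x) = b_1 + 2c_1·(x - 1) + 3d_1·(x - 1)² with b_1 = Δ_1 - h_1(2σ_1 + σ_2)/6 = -2, c_1 = σ_1/2 = 9, d_1 = (σ_2 - σ_1)/(6h_1) = -3. So S'(2) = 7.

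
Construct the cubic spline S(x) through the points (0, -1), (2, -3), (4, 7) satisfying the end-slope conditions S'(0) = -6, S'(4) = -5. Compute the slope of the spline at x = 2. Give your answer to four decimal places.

5.7500

Put m_i = S'' at the i-th knot. Here h = (2, 2) and Δ = (-1, 5), so the interior equations h_(i-1)·m_(i-1) + 2(h_(i-1)+h_i)·m_i + h_i·m_(i+1) = 6(Δ_i − Δ_(i-1)) read
  2·m_0 + 8·m_1 + 2·m_2 = 6(Δ_1 - Δ_0) = 36
Clamped end conditions give two more equations: 2h_0·m_0 + h_0·m_1 = 6(Δ_0 - S'(0)) = 30 and h_1·m_1 + 2h_1·m_2 = 6(S'(4) - Δ_1) = -60.
Forward elimination and back-substitution give m_0 = 13/4, m_1 = 17/2, m_2 = -77/4.
On [2, 4], S'(x) = b_1 + 2c_1·(x - 2) + 3d_1·(x - 2)² with b_1 = Δ_1 - h_1(2m_1 + m_2)/6 = 23/4, c_1 = m_1/2 = 17/4, d_1 = (m_2 - m_1)/(6h_1) = -37/16. So S'(2) = 23/4.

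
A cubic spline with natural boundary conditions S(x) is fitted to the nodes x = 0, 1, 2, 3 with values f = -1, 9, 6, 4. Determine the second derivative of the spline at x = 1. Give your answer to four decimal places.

Put σ_i = S'' at the i-th knot. Here h = (1, 1, 1) and Δ = (10, -3, -2), so the interior equations h_(i-1)·σ_(i-1) + 2(h_(i-1)+h_i)·σ_i + h_i·σ_(i+1) = 6(Δ_i − Δ_(i-1)) read
  1·σ_0 + 4·σ_1 + 1·σ_2 = 6(Δ_1 - Δ_0) = -78
  1·σ_1 + 4·σ_2 + 1·σ_3 = 6(Δ_2 - Δ_1) = 6
Natural end conditions: σ_0 = σ_3 = 0.
Forward elimination and back-substitution give σ_0 = 0, σ_1 = -106/5, σ_2 = 34/5, σ_3 = 0.

-21.2000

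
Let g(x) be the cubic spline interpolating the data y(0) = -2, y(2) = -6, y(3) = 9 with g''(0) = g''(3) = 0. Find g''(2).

17

Write M_i for g''(x_i). With h_i = 2, 1 and divided differences Δ_i = -2, 15, the continuity of g' gives the tridiagonal system
  2·M_0 + 6·M_1 + 1·M_2 = 6(Δ_1 - Δ_0) = 102
Natural end conditions: M_0 = M_2 = 0.
Solving: M_0 = 0, M_1 = 17, M_2 = 0.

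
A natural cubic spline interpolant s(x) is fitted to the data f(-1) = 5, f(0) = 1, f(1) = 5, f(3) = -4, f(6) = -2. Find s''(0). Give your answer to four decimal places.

15.2336

With M_i denoting the second derivative at x_i, h_i = 1, 1, 2, 3, and Δ_i = (y_(i+1) − y_i)/h_i = -4, 4, -9/2, 2/3:
  1·M_0 + 4·M_1 + 1·M_2 = 6(Δ_1 - Δ_0) = 48
  1·M_1 + 6·M_2 + 2·M_3 = 6(Δ_2 - Δ_1) = -51
  2·M_2 + 10·M_3 + 3·M_4 = 6(Δ_3 - Δ_2) = 31
Natural end conditions: M_0 = M_4 = 0.
Forward elimination and back-substitution give M_0 = 0, M_1 = 1630/107, M_2 = -1384/107, M_3 = 1217/214, M_4 = 0.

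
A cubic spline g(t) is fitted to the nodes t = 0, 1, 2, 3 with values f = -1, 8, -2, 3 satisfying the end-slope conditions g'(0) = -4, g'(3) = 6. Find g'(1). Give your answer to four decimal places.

Put m_i = g'' at the i-th knot. Here h = (1, 1, 1) and Δ = (9, -10, 5), so the interior equations h_(i-1)·m_(i-1) + 2(h_(i-1)+h_i)·m_i + h_i·m_(i+1) = 6(Δ_i − Δ_(i-1)) read
  1·m_0 + 4·m_1 + 1·m_2 = 6(Δ_1 - Δ_0) = -114
  1·m_1 + 4·m_2 + 1·m_3 = 6(Δ_2 - Δ_1) = 90
Clamped end conditions give two more equations: 2h_0·m_0 + h_0·m_1 = 6(Δ_0 - g'(0)) = 78 and h_2·m_2 + 2h_2·m_3 = 6(g'(3) - Δ_2) = 6.
Solving the tridiagonal system: m_0 = 200/3, m_1 = -166/3, m_2 = 122/3, m_3 = -52/3.
On [1, 2], g'(t) = b_1 + 2c_1·(t - 1) + 3d_1·(t - 1)² with b_1 = Δ_1 - h_1(2m_1 + m_2)/6 = 5/3, c_1 = m_1/2 = -83/3, d_1 = (m_2 - m_1)/(6h_1) = 16. So g'(1) = 5/3.

1.6667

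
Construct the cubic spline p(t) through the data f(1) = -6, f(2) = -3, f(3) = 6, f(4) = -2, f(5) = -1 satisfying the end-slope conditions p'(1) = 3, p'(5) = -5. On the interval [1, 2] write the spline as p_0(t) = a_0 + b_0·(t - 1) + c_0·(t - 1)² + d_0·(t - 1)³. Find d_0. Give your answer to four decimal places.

Write m_i for p''(x_i). With h_i = 1, 1, 1, 1 and divided differences Δ_i = 3, 9, -8, 1, the continuity of p' gives the tridiagonal system
  1·m_0 + 4·m_1 + 1·m_2 = 6(Δ_1 - Δ_0) = 36
  1·m_1 + 4·m_2 + 1·m_3 = 6(Δ_2 - Δ_1) = -102
  1·m_2 + 4·m_3 + 1·m_4 = 6(Δ_3 - Δ_2) = 54
Clamped end conditions give two more equations: 2h_0·m_0 + h_0·m_1 = 6(Δ_0 - p'(1)) = 0 and h_3·m_3 + 2h_3·m_4 = 6(p'(5) - Δ_3) = -36.
Forward elimination and back-substitution give m_0 = -299/28, m_1 = 299/14, m_2 = -155/4, m_3 = 443/14, m_4 = -947/28.
On [1, 2], with p_0(t) = a_0 + b_0·(t - 1) + c_0·(t - 1)² + d_0·(t - 1)³: c_0 = m_0/2 = -299/56, d_0 = (m_1 - m_0)/(6h_0) = 299/56, b_0 = Δ_0 - h_0(2m_0 + m_1)/6 = 3.

5.3393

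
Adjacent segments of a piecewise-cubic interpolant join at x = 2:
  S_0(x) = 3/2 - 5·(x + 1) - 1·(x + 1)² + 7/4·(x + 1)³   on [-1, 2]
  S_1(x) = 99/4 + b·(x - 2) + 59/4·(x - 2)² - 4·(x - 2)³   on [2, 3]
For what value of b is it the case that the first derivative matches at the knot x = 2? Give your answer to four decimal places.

S_0'(x) = -5 - 2·(x + 1) + 21/4·(x + 1)², so S_0'(2) = 145/4. On the right, S_1'(2) = b, so b = 145/4.

36.2500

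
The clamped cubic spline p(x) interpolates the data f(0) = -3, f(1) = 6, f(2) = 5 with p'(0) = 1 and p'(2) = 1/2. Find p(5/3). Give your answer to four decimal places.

5.6019

Put σ_i = p'' at the i-th knot. Here h = (1, 1) and Δ = (9, -1), so the interior equations h_(i-1)·σ_(i-1) + 2(h_(i-1)+h_i)·σ_i + h_i·σ_(i+1) = 6(Δ_i − Δ_(i-1)) read
  1·σ_0 + 4·σ_1 + 1·σ_2 = 6(Δ_1 - Δ_0) = -60
Clamped end conditions give two more equations: 2h_0·σ_0 + h_0·σ_1 = 6(Δ_0 - p'(0)) = 48 and h_1·σ_1 + 2h_1·σ_2 = 6(p'(2) - Δ_1) = 9.
Forward elimination and back-substitution give σ_0 = 155/4, σ_1 = -59/2, σ_2 = 77/4.
On [1, 2], p(x) = 6 + 45/8·(x - 1) - 59/4·(x - 1)² + 65/8·(x - 1)³.
With (x - 1) = 2/3: p(5/3) = 605/108.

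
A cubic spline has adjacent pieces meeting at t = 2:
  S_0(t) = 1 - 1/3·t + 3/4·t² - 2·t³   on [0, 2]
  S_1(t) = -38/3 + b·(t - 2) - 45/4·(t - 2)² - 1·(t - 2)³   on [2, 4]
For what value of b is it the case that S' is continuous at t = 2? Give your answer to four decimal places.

-21.3333

S_0'(t) = -1/3 + 3/2·t - 6·t², so S_0'(2) = -64/3. On the right, S_1'(2) = b, so b = -64/3.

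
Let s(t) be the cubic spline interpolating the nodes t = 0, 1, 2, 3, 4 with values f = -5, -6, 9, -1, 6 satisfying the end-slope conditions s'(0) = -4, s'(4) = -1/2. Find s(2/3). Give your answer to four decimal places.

-7.6812

Let m_i = s''(x_i). Step sizes h_i = 1, 1, 1, 1; slopes of the chords Δ_i = (y_(i+1) - y_i)/h_i = -1, 15, -10, 7.
  1·m_0 + 4·m_1 + 1·m_2 = 6(Δ_1 - Δ_0) = 96
  1·m_1 + 4·m_2 + 1·m_3 = 6(Δ_2 - Δ_1) = -150
  1·m_2 + 4·m_3 + 1·m_4 = 6(Δ_3 - Δ_2) = 102
Clamped end conditions give two more equations: 2h_0·m_0 + h_0·m_1 = 6(Δ_0 - s'(0)) = 18 and h_3·m_3 + 2h_3·m_4 = 6(s'(4) - Δ_3) = -45.
Solving the tridiagonal system: m_0 = -683/56, m_1 = 1187/28, m_2 = -491/8, m_3 = 1487/28, m_4 = -2747/56.
On [0, 1], s(t) = -5 - 4·t - 683/112·t² + 1019/112·t³.
With t = 2/3: s(2/3) = -5807/756.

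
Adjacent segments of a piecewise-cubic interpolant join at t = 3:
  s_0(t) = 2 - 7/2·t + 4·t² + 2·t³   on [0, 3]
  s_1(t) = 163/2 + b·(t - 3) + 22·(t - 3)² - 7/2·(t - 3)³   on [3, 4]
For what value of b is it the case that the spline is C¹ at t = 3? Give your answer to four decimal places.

74.5000

s_0'(t) = -7/2 + 8·t + 6·t², so s_0'(3) = 149/2. On the right, s_1'(3) = b, so b = 149/2.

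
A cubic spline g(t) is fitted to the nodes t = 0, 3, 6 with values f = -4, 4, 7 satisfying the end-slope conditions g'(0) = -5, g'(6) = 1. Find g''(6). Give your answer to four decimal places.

With m_i denoting the second derivative at x_i, h_i = 3, 3, and Δ_i = (y_(i+1) − y_i)/h_i = 8/3, 1:
  3·m_0 + 12·m_1 + 3·m_2 = 6(Δ_1 - Δ_0) = -10
Clamped end conditions give two more equations: 2h_0·m_0 + h_0·m_1 = 6(Δ_0 - g'(0)) = 46 and h_1·m_1 + 2h_1·m_2 = 6(g'(6) - Δ_1) = 0.
Hence m_0 = 19/2, m_1 = -11/3, m_2 = 11/6.

1.8333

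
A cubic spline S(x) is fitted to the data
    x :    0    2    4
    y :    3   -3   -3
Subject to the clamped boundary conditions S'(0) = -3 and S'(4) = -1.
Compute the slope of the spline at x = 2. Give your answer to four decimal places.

-1.2500

With M_i denoting the second derivative at x_i, h_i = 2, 2, and Δ_i = (y_(i+1) − y_i)/h_i = -3, 0:
  2·M_0 + 8·M_1 + 2·M_2 = 6(Δ_1 - Δ_0) = 18
Clamped end conditions give two more equations: 2h_0·M_0 + h_0·M_1 = 6(Δ_0 - S'(0)) = 0 and h_1·M_1 + 2h_1·M_2 = 6(S'(4) - Δ_1) = -6.
Hence M_0 = -7/4, M_1 = 7/2, M_2 = -13/4.
On [2, 4], S'(x) = b_1 + 2c_1·(x - 2) + 3d_1·(x - 2)² with b_1 = Δ_1 - h_1(2M_1 + M_2)/6 = -5/4, c_1 = M_1/2 = 7/4, d_1 = (M_2 - M_1)/(6h_1) = -9/16. So S'(2) = -5/4.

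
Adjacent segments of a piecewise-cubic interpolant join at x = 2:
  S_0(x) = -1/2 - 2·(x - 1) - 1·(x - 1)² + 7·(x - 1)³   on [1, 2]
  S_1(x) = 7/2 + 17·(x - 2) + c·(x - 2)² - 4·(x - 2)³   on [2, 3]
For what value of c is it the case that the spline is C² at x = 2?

S_0''(x) = -2 + 42·(x - 1), so S_0''(2) = 40. On the right, S_1''(2) = 2c, so c = 20.

20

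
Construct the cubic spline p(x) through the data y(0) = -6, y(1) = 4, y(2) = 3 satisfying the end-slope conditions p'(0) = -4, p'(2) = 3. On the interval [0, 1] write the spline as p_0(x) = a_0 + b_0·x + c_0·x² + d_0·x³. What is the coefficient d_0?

Put M_i = p'' at the i-th knot. Here h = (1, 1) and Δ = (10, -1), so the interior equations h_(i-1)·M_(i-1) + 2(h_(i-1)+h_i)·M_i + h_i·M_(i+1) = 6(Δ_i − Δ_(i-1)) read
  1·M_0 + 4·M_1 + 1·M_2 = 6(Δ_1 - Δ_0) = -66
Clamped end conditions give two more equations: 2h_0·M_0 + h_0·M_1 = 6(Δ_0 - p'(0)) = 84 and h_1·M_1 + 2h_1·M_2 = 6(p'(2) - Δ_1) = 24.
Solving the tridiagonal system: M_0 = 62, M_1 = -40, M_2 = 32.
On [0, 1], with p_0(x) = a_0 + b_0·x + c_0·x² + d_0·x³: c_0 = M_0/2 = 31, d_0 = (M_1 - M_0)/(6h_0) = -17, b_0 = Δ_0 - h_0(2M_0 + M_1)/6 = -4.

-17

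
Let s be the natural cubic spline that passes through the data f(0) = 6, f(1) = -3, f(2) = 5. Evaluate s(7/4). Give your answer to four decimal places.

Let m_i = s''(x_i). Step sizes h_i = 1, 1; slopes of the chords Δ_i = (y_(i+1) - y_i)/h_i = -9, 8.
  1·m_0 + 4·m_1 + 1·m_2 = 6(Δ_1 - Δ_0) = 102
Natural end conditions: m_0 = m_2 = 0.
Solving: m_0 = 0, m_1 = 51/2, m_2 = 0.
On [1, 2], s(t) = -3 - 1/2·(t - 1) + 51/4·(t - 1)² - 17/4·(t - 1)³.
With (t - 1) = 3/4: s(7/4) = 513/256.

2.0039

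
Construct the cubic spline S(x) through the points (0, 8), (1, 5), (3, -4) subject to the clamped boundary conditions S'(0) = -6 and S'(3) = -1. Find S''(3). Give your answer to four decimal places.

Write M_i for S''(x_i). With h_i = 1, 2 and divided differences Δ_i = -3, -9/2, the continuity of S' gives the tridiagonal system
  1·M_0 + 6·M_1 + 2·M_2 = 6(Δ_1 - Δ_0) = -9
Clamped end conditions give two more equations: 2h_0·M_0 + h_0·M_1 = 6(Δ_0 - S'(0)) = 18 and h_1·M_1 + 2h_1·M_2 = 6(S'(3) - Δ_1) = 21.
Forward elimination and back-substitution give M_0 = 73/6, M_1 = -19/3, M_2 = 101/12.

8.4167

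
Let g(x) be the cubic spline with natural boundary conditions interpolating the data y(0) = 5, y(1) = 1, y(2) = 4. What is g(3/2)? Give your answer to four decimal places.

With M_i denoting the second derivative at x_i, h_i = 1, 1, and Δ_i = (y_(i+1) − y_i)/h_i = -4, 3:
  1·M_0 + 4·M_1 + 1·M_2 = 6(Δ_1 - Δ_0) = 42
Natural end conditions: M_0 = M_2 = 0.
Solving the tridiagonal system: M_0 = 0, M_1 = 21/2, M_2 = 0.
On [1, 2], g(x) = 1 - 1/2·(x - 1) + 21/4·(x - 1)² - 7/4·(x - 1)³.
With (x - 1) = 1/2: g(3/2) = 59/32.

1.8438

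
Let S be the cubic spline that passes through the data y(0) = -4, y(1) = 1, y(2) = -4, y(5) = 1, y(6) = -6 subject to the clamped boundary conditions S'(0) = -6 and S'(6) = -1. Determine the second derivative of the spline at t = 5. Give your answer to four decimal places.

Write M_i for S''(x_i). With h_i = 1, 1, 3, 1 and divided differences Δ_i = 5, -5, 5/3, -7, the continuity of S' gives the tridiagonal system
  1·M_0 + 4·M_1 + 1·M_2 = 6(Δ_1 - Δ_0) = -60
  1·M_1 + 8·M_2 + 3·M_3 = 6(Δ_2 - Δ_1) = 40
  3·M_2 + 8·M_3 + 1·M_4 = 6(Δ_3 - Δ_2) = -52
Clamped end conditions give two more equations: 2h_0·M_0 + h_0·M_1 = 6(Δ_0 - S'(0)) = 66 and h_3·M_3 + 2h_3·M_4 = 6(S'(6) - Δ_3) = 36.
Solving the tridiagonal system: M_0 = 5513/114, M_1 = -1751/57, M_2 = 1655/114, M_3 = -863/57, M_4 = 2915/114.

-15.1404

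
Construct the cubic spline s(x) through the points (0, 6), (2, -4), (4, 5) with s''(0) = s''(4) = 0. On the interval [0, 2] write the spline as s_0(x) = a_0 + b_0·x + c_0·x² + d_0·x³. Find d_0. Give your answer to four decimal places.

Let M_i = s''(x_i). Step sizes h_i = 2, 2; slopes of the chords Δ_i = (y_(i+1) - y_i)/h_i = -5, 9/2.
  2·M_0 + 8·M_1 + 2·M_2 = 6(Δ_1 - Δ_0) = 57
Natural end conditions: M_0 = M_2 = 0.
Solving: M_0 = 0, M_1 = 57/8, M_2 = 0.
On [0, 2], with s_0(x) = a_0 + b_0·x + c_0·x² + d_0·x³: c_0 = M_0/2 = 0, d_0 = (M_1 - M_0)/(6h_0) = 19/32, b_0 = Δ_0 - h_0(2M_0 + M_1)/6 = -59/8.

0.5938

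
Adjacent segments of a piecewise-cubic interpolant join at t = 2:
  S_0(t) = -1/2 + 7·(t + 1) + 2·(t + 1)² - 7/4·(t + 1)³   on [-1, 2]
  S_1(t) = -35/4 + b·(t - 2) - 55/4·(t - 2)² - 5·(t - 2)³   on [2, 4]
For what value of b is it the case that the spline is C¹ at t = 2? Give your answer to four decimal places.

-28.2500

S_0'(t) = 7 + 4·(t + 1) - 21/4·(t + 1)², so S_0'(2) = -113/4. On the right, S_1'(2) = b, so b = -113/4.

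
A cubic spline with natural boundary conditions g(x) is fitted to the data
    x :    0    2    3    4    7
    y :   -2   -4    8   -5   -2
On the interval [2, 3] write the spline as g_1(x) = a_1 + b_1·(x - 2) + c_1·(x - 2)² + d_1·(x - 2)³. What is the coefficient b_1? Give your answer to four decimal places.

12.8652

With M_i denoting the second derivative at x_i, h_i = 2, 1, 1, 3, and Δ_i = (y_(i+1) − y_i)/h_i = -1, 12, -13, 1:
  2·M_0 + 6·M_1 + 1·M_2 = 6(Δ_1 - Δ_0) = 78
  1·M_1 + 4·M_2 + 1·M_3 = 6(Δ_2 - Δ_1) = -150
  1·M_2 + 8·M_3 + 3·M_4 = 6(Δ_3 - Δ_2) = 84
Natural end conditions: M_0 = M_4 = 0.
Solving: M_0 = 0, M_1 = 1851/89, M_2 = -4164/89, M_3 = 1455/89, M_4 = 0.
On [2, 3], with g_1(x) = a_1 + b_1·(x - 2) + c_1·(x - 2)² + d_1·(x - 2)³: c_1 = M_1/2 = 1851/178, d_1 = (M_2 - M_1)/(6h_1) = -2005/178, b_1 = Δ_1 - h_1(2M_1 + M_2)/6 = 1145/89.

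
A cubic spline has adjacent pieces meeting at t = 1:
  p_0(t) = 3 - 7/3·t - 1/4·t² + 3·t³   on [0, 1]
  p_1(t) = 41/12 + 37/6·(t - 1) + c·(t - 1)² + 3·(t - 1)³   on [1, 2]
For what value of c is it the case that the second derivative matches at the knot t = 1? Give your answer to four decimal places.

8.7500

p_0''(t) = -1/2 + 18·t, so p_0''(1) = 35/2. On the right, p_1''(1) = 2c, so c = 35/4.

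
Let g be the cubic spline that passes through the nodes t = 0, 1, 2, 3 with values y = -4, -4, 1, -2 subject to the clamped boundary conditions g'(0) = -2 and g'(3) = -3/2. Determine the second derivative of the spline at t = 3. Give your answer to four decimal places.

13.7333

With M_i denoting the second derivative at x_i, h_i = 1, 1, 1, and Δ_i = (y_(i+1) − y_i)/h_i = 0, 5, -3:
  1·M_0 + 4·M_1 + 1·M_2 = 6(Δ_1 - Δ_0) = 30
  1·M_1 + 4·M_2 + 1·M_3 = 6(Δ_2 - Δ_1) = -48
Clamped end conditions give two more equations: 2h_0·M_0 + h_0·M_1 = 6(Δ_0 - g'(0)) = 12 and h_2·M_2 + 2h_2·M_3 = 6(g'(3) - Δ_2) = 9.
Hence M_0 = -1/15, M_1 = 182/15, M_2 = -277/15, M_3 = 206/15.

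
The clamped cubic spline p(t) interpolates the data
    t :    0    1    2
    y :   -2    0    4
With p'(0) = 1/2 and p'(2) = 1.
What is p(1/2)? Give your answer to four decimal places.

Let m_i = p''(x_i). Step sizes h_i = 1, 1; slopes of the chords Δ_i = (y_(i+1) - y_i)/h_i = 2, 4.
  1·m_0 + 4·m_1 + 1·m_2 = 6(Δ_1 - Δ_0) = 12
Clamped end conditions give two more equations: 2h_0·m_0 + h_0·m_1 = 6(Δ_0 - p'(0)) = 9 and h_1·m_1 + 2h_1·m_2 = 6(p'(2) - Δ_1) = -18.
Hence m_0 = 7/4, m_1 = 11/2, m_2 = -47/4.
On [0, 1], p(t) = -2 + 1/2·t + 7/8·t² + 5/8·t³.
With t = 1/2: p(1/2) = -93/64.

-1.4531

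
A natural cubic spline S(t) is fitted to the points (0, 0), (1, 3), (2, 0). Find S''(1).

Put σ_i = S'' at the i-th knot. Here h = (1, 1) and Δ = (3, -3), so the interior equations h_(i-1)·σ_(i-1) + 2(h_(i-1)+h_i)·σ_i + h_i·σ_(i+1) = 6(Δ_i − Δ_(i-1)) read
  1·σ_0 + 4·σ_1 + 1·σ_2 = 6(Δ_1 - Δ_0) = -36
Natural end conditions: σ_0 = σ_2 = 0.
Forward elimination and back-substitution give σ_0 = 0, σ_1 = -9, σ_2 = 0.

-9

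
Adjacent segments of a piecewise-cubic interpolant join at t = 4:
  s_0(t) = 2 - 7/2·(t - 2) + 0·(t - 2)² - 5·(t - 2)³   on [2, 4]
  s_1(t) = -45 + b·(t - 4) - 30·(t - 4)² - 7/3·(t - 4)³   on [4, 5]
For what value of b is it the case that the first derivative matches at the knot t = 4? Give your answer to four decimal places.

-63.5000

s_0'(t) = -7/2 + 0·(t - 2) - 15·(t - 2)², so s_0'(4) = -127/2. On the right, s_1'(4) = b, so b = -127/2.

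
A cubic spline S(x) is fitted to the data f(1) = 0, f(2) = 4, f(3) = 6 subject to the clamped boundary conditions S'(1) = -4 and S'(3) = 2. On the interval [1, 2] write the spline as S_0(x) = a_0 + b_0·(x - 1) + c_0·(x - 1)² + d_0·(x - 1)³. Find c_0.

Write m_i for S''(x_i). With h_i = 1, 1 and divided differences Δ_i = 4, 2, the continuity of S' gives the tridiagonal system
  1·m_0 + 4·m_1 + 1·m_2 = 6(Δ_1 - Δ_0) = -12
Clamped end conditions give two more equations: 2h_0·m_0 + h_0·m_1 = 6(Δ_0 - S'(1)) = 48 and h_1·m_1 + 2h_1·m_2 = 6(S'(3) - Δ_1) = 0.
Hence m_0 = 30, m_1 = -12, m_2 = 6.
On [1, 2], with S_0(x) = a_0 + b_0·(x - 1) + c_0·(x - 1)² + d_0·(x - 1)³: c_0 = m_0/2 = 15, d_0 = (m_1 - m_0)/(6h_0) = -7, b_0 = Δ_0 - h_0(2m_0 + m_1)/6 = -4.

15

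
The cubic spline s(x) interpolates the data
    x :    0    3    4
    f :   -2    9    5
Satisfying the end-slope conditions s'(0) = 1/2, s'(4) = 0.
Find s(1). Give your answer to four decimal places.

Let σ_i = s''(x_i). Step sizes h_i = 3, 1; slopes of the chords Δ_i = (y_(i+1) - y_i)/h_i = 11/3, -4.
  3·σ_0 + 8·σ_1 + 1·σ_2 = 6(Δ_1 - Δ_0) = -46
Clamped end conditions give two more equations: 2h_0·σ_0 + h_0·σ_1 = 6(Δ_0 - s'(0)) = 19 and h_1·σ_1 + 2h_1·σ_2 = 6(s'(4) - Δ_1) = 24.
Forward elimination and back-substitution give σ_0 = 211/24, σ_1 = -45/4, σ_2 = 141/8.
On [0, 3], s(x) = -2 + 1/2·x + 211/48·x² - 481/432·x³.
With x = 1: s(1) = 385/216.

1.7824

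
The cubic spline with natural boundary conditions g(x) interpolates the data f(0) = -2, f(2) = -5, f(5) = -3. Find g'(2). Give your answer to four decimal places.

Let M_i = g''(x_i). Step sizes h_i = 2, 3; slopes of the chords Δ_i = (y_(i+1) - y_i)/h_i = -3/2, 2/3.
  2·M_0 + 10·M_1 + 3·M_2 = 6(Δ_1 - Δ_0) = 13
Natural end conditions: M_0 = M_2 = 0.
Solving the tridiagonal system: M_0 = 0, M_1 = 13/10, M_2 = 0.
On [2, 5], g'(x) = b_1 + 2c_1·(x - 2) + 3d_1·(x - 2)² with b_1 = Δ_1 - h_1(2M_1 + M_2)/6 = -19/30, c_1 = M_1/2 = 13/20, d_1 = (M_2 - M_1)/(6h_1) = -13/180. So g'(2) = -19/30.

-0.6333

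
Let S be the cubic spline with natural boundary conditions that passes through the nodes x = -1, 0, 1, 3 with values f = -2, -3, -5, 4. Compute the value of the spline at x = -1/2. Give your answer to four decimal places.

-2.2962

Let m_i = S''(x_i). Step sizes h_i = 1, 1, 2; slopes of the chords Δ_i = (y_(i+1) - y_i)/h_i = -1, -2, 9/2.
  1·m_0 + 4·m_1 + 1·m_2 = 6(Δ_1 - Δ_0) = -6
  1·m_1 + 6·m_2 + 2·m_3 = 6(Δ_2 - Δ_1) = 39
Natural end conditions: m_0 = m_3 = 0.
Hence m_0 = 0, m_1 = -75/23, m_2 = 162/23, m_3 = 0.
On [-1, 0], S(x) = -2 - 21/46·(x + 1) + 0·(x + 1)² - 25/46·(x + 1)³.
With (x + 1) = 1/2: S(-1/2) = -845/368.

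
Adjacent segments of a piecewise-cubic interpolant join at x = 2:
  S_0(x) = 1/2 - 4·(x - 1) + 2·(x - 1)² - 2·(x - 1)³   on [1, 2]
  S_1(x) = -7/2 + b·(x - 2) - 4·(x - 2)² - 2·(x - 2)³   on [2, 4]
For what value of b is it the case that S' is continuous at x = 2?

S_0'(x) = -4 + 4·(x - 1) - 6·(x - 1)², so S_0'(2) = -6. On the right, S_1'(2) = b, so b = -6.

-6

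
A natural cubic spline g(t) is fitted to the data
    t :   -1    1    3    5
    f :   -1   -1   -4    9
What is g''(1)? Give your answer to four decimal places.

With m_i denoting the second derivative at x_i, h_i = 2, 2, 2, and Δ_i = (y_(i+1) − y_i)/h_i = 0, -3/2, 13/2:
  2·m_0 + 8·m_1 + 2·m_2 = 6(Δ_1 - Δ_0) = -9
  2·m_1 + 8·m_2 + 2·m_3 = 6(Δ_2 - Δ_1) = 48
Natural end conditions: m_0 = m_3 = 0.
Solving the tridiagonal system: m_0 = 0, m_1 = -14/5, m_2 = 67/10, m_3 = 0.

-2.8000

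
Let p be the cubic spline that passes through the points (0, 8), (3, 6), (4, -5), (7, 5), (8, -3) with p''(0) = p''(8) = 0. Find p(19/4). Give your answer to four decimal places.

Let m_i = p''(x_i). Step sizes h_i = 3, 1, 3, 1; slopes of the chords Δ_i = (y_(i+1) - y_i)/h_i = -2/3, -11, 10/3, -8.
  3·m_0 + 8·m_1 + 1·m_2 = 6(Δ_1 - Δ_0) = -62
  1·m_1 + 8·m_2 + 3·m_3 = 6(Δ_2 - Δ_1) = 86
  3·m_2 + 8·m_3 + 1·m_4 = 6(Δ_3 - Δ_2) = -68
Natural end conditions: m_0 = m_4 = 0.
Solving the tridiagonal system: m_0 = 0, m_1 = -239/24, m_2 = 53/3, m_3 = -121/8, m_4 = 0.
On [4, 7], p(x) = -5 - 325/48·(x - 4) + 53/6·(x - 4)² - 787/432·(x - 4)³.
With (x - 4) = 3/4: p(19/4) = -6019/1024.

-5.8779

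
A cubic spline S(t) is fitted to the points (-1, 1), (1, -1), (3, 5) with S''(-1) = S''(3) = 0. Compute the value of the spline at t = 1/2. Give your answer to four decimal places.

-1.1563

With M_i denoting the second derivative at x_i, h_i = 2, 2, and Δ_i = (y_(i+1) − y_i)/h_i = -1, 3:
  2·M_0 + 8·M_1 + 2·M_2 = 6(Δ_1 - Δ_0) = 24
Natural end conditions: M_0 = M_2 = 0.
Forward elimination and back-substitution give M_0 = 0, M_1 = 3, M_2 = 0.
On [-1, 1], S(t) = 1 - 2·(t + 1) + 0·(t + 1)² + 1/4·(t + 1)³.
With (t + 1) = 3/2: S(1/2) = -37/32.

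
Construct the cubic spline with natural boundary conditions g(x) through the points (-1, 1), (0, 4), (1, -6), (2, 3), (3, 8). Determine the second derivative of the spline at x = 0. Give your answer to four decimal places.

-29.4643

Write σ_i for g''(x_i). With h_i = 1, 1, 1, 1 and divided differences Δ_i = 3, -10, 9, 5, the continuity of g' gives the tridiagonal system
  1·σ_0 + 4·σ_1 + 1·σ_2 = 6(Δ_1 - Δ_0) = -78
  1·σ_1 + 4·σ_2 + 1·σ_3 = 6(Δ_2 - Δ_1) = 114
  1·σ_2 + 4·σ_3 + 1·σ_4 = 6(Δ_3 - Δ_2) = -24
Natural end conditions: σ_0 = σ_4 = 0.
Solving the tridiagonal system: σ_0 = 0, σ_1 = -825/28, σ_2 = 279/7, σ_3 = -447/28, σ_4 = 0.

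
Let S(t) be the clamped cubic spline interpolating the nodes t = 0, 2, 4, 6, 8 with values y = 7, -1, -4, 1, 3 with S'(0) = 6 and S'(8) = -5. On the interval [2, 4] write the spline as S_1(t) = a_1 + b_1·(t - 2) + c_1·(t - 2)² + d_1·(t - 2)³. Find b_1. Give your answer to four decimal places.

-5.9643

With σ_i denoting the second derivative at x_i, h_i = 2, 2, 2, 2, and Δ_i = (y_(i+1) − y_i)/h_i = -4, -3/2, 5/2, 1:
  2·σ_0 + 8·σ_1 + 2·σ_2 = 6(Δ_1 - Δ_0) = 15
  2·σ_1 + 8·σ_2 + 2·σ_3 = 6(Δ_2 - Δ_1) = 24
  2·σ_2 + 8·σ_3 + 2·σ_4 = 6(Δ_3 - Δ_2) = -9
Clamped end conditions give two more equations: 2h_0·σ_0 + h_0·σ_1 = 6(Δ_0 - S'(0)) = -60 and h_3·σ_3 + 2h_3·σ_4 = 6(S'(8) - Δ_3) = -36.
Solving: σ_0 = -505/28, σ_1 = 85/14, σ_2 = 5/4, σ_3 = 13/14, σ_4 = -265/28.
On [2, 4], with S_1(t) = a_1 + b_1·(t - 2) + c_1·(t - 2)² + d_1·(t - 2)³: c_1 = σ_1/2 = 85/28, d_1 = (σ_2 - σ_1)/(6h_1) = -45/112, b_1 = Δ_1 - h_1(2σ_1 + σ_2)/6 = -167/28.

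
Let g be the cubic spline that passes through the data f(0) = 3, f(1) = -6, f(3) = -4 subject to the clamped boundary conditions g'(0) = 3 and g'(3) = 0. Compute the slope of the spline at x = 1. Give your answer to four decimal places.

-9.5000

Let M_i = g''(x_i). Step sizes h_i = 1, 2; slopes of the chords Δ_i = (y_(i+1) - y_i)/h_i = -9, 1.
  1·M_0 + 6·M_1 + 2·M_2 = 6(Δ_1 - Δ_0) = 60
Clamped end conditions give two more equations: 2h_0·M_0 + h_0·M_1 = 6(Δ_0 - g'(0)) = -72 and h_1·M_1 + 2h_1·M_2 = 6(g'(3) - Δ_1) = -6.
Hence M_0 = -47, M_1 = 22, M_2 = -25/2.
On [1, 3], g'(x) = b_1 + 2c_1·(x - 1) + 3d_1·(x - 1)² with b_1 = Δ_1 - h_1(2M_1 + M_2)/6 = -19/2, c_1 = M_1/2 = 11, d_1 = (M_2 - M_1)/(6h_1) = -23/8. So g'(1) = -19/2.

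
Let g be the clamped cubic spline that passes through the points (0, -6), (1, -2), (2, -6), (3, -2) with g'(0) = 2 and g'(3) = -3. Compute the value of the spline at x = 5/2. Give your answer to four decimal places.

-3.5083

With m_i denoting the second derivative at x_i, h_i = 1, 1, 1, and Δ_i = (y_(i+1) − y_i)/h_i = 4, -4, 4:
  1·m_0 + 4·m_1 + 1·m_2 = 6(Δ_1 - Δ_0) = -48
  1·m_1 + 4·m_2 + 1·m_3 = 6(Δ_2 - Δ_1) = 48
Clamped end conditions give two more equations: 2h_0·m_0 + h_0·m_1 = 6(Δ_0 - g'(0)) = 12 and h_2·m_2 + 2h_2·m_3 = 6(g'(3) - Δ_2) = -42.
Hence m_0 = 262/15, m_1 = -344/15, m_2 = 394/15, m_3 = -512/15.
On [2, 3], g(x) = -6 + 14/15·(x - 2) + 197/15·(x - 2)² - 151/15·(x - 2)³.
With (x - 2) = 1/2: g(5/2) = -421/120.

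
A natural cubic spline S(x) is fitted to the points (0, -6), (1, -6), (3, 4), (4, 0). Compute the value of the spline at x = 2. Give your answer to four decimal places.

-0.2500

Put M_i = S'' at the i-th knot. Here h = (1, 2, 1) and Δ = (0, 5, -4), so the interior equations h_(i-1)·M_(i-1) + 2(h_(i-1)+h_i)·M_i + h_i·M_(i+1) = 6(Δ_i − Δ_(i-1)) read
  1·M_0 + 6·M_1 + 2·M_2 = 6(Δ_1 - Δ_0) = 30
  2·M_1 + 6·M_2 + 1·M_3 = 6(Δ_2 - Δ_1) = -54
Natural end conditions: M_0 = M_3 = 0.
Solving the tridiagonal system: M_0 = 0, M_1 = 9, M_2 = -12, M_3 = 0.
On [1, 3], S(x) = -6 + 3·(x - 1) + 9/2·(x - 1)² - 7/4·(x - 1)³.
With (x - 1) = 1: S(2) = -1/4.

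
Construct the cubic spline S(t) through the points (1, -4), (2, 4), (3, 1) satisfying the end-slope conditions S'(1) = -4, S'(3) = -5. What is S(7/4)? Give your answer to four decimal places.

With m_i denoting the second derivative at x_i, h_i = 1, 1, and Δ_i = (y_(i+1) − y_i)/h_i = 8, -3:
  1·m_0 + 4·m_1 + 1·m_2 = 6(Δ_1 - Δ_0) = -66
Clamped end conditions give two more equations: 2h_0·m_0 + h_0·m_1 = 6(Δ_0 - S'(1)) = 72 and h_1·m_1 + 2h_1·m_2 = 6(S'(3) - Δ_1) = -12.
Hence m_0 = 52, m_1 = -32, m_2 = 10.
On [1, 2], S(t) = -4 - 4·(t - 1) + 26·(t - 1)² - 14·(t - 1)³.
With (t - 1) = 3/4: S(7/4) = 55/32.

1.7188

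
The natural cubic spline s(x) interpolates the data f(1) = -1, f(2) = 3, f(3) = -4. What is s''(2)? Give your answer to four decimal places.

-16.5000

Put M_i = s'' at the i-th knot. Here h = (1, 1) and Δ = (4, -7), so the interior equations h_(i-1)·M_(i-1) + 2(h_(i-1)+h_i)·M_i + h_i·M_(i+1) = 6(Δ_i − Δ_(i-1)) read
  1·M_0 + 4·M_1 + 1·M_2 = 6(Δ_1 - Δ_0) = -66
Natural end conditions: M_0 = M_2 = 0.
Solving the tridiagonal system: M_0 = 0, M_1 = -33/2, M_2 = 0.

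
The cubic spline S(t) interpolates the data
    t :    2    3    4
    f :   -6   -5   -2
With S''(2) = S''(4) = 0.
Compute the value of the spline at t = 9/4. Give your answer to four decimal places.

Let M_i = S''(x_i). Step sizes h_i = 1, 1; slopes of the chords Δ_i = (y_(i+1) - y_i)/h_i = 1, 3.
  1·M_0 + 4·M_1 + 1·M_2 = 6(Δ_1 - Δ_0) = 12
Natural end conditions: M_0 = M_2 = 0.
Solving: M_0 = 0, M_1 = 3, M_2 = 0.
On [2, 3], S(t) = -6 + 1/2·(t - 2) + 0·(t - 2)² + 1/2·(t - 2)³.
With (t - 2) = 1/4: S(9/4) = -751/128.

-5.8672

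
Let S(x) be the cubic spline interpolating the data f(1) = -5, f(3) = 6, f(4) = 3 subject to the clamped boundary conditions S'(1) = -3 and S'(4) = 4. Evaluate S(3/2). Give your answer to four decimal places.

-4.0234

Write M_i for S''(x_i). With h_i = 2, 1 and divided differences Δ_i = 11/2, -3, the continuity of S' gives the tridiagonal system
  2·M_0 + 6·M_1 + 1·M_2 = 6(Δ_1 - Δ_0) = -51
Clamped end conditions give two more equations: 2h_0·M_0 + h_0·M_1 = 6(Δ_0 - S'(1)) = 51 and h_1·M_1 + 2h_1·M_2 = 6(S'(4) - Δ_1) = 42.
Hence M_0 = 283/12, M_1 = -65/3, M_2 = 191/6.
On [1, 3], S(x) = -5 - 3·(x - 1) + 283/24·(x - 1)² - 181/48·(x - 1)³.
With (x - 1) = 1/2: S(3/2) = -515/128.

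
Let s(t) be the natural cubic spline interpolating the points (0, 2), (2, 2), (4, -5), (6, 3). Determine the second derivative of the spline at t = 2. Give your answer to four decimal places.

-4.3000

With M_i denoting the second derivative at x_i, h_i = 2, 2, 2, and Δ_i = (y_(i+1) − y_i)/h_i = 0, -7/2, 4:
  2·M_0 + 8·M_1 + 2·M_2 = 6(Δ_1 - Δ_0) = -21
  2·M_1 + 8·M_2 + 2·M_3 = 6(Δ_2 - Δ_1) = 45
Natural end conditions: M_0 = M_3 = 0.
Forward elimination and back-substitution give M_0 = 0, M_1 = -43/10, M_2 = 67/10, M_3 = 0.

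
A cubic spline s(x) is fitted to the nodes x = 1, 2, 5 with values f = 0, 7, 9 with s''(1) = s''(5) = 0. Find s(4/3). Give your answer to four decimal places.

2.5679

Let σ_i = s''(x_i). Step sizes h_i = 1, 3; slopes of the chords Δ_i = (y_(i+1) - y_i)/h_i = 7, 2/3.
  1·σ_0 + 8·σ_1 + 3·σ_2 = 6(Δ_1 - Δ_0) = -38
Natural end conditions: σ_0 = σ_2 = 0.
Solving: σ_0 = 0, σ_1 = -19/4, σ_2 = 0.
On [1, 2], s(x) = 0 + 187/24·(x - 1) + 0·(x - 1)² - 19/24·(x - 1)³.
With (x - 1) = 1/3: s(4/3) = 208/81.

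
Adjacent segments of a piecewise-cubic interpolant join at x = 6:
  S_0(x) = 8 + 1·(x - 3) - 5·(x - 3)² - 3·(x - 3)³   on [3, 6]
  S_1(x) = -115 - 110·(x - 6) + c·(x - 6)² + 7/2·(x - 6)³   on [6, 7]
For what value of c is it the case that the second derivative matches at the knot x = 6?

-32

S_0''(x) = -10 - 18·(x - 3), so S_0''(6) = -64. On the right, S_1''(6) = 2c, so c = -32.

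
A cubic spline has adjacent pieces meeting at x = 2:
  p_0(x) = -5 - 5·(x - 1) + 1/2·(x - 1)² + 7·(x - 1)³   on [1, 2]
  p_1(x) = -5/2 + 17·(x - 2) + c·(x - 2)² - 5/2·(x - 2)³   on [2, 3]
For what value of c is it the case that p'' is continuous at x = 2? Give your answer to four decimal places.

21.5000

p_0''(x) = 1 + 42·(x - 1), so p_0''(2) = 43. On the right, p_1''(2) = 2c, so c = 43/2.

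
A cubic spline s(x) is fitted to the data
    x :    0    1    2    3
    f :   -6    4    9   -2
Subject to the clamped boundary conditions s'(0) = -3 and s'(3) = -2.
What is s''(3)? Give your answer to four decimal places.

43.0667

Let σ_i = s''(x_i). Step sizes h_i = 1, 1, 1; slopes of the chords Δ_i = (y_(i+1) - y_i)/h_i = 10, 5, -11.
  1·σ_0 + 4·σ_1 + 1·σ_2 = 6(Δ_1 - Δ_0) = -30
  1·σ_1 + 4·σ_2 + 1·σ_3 = 6(Δ_2 - Δ_1) = -96
Clamped end conditions give two more equations: 2h_0·σ_0 + h_0·σ_1 = 6(Δ_0 - s'(0)) = 78 and h_2·σ_2 + 2h_2·σ_3 = 6(s'(3) - Δ_2) = 54.
Solving the tridiagonal system: σ_0 = 664/15, σ_1 = -158/15, σ_2 = -482/15, σ_3 = 646/15.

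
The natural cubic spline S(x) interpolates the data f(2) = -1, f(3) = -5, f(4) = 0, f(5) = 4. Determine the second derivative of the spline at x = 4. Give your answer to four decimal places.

With m_i denoting the second derivative at x_i, h_i = 1, 1, 1, and Δ_i = (y_(i+1) − y_i)/h_i = -4, 5, 4:
  1·m_0 + 4·m_1 + 1·m_2 = 6(Δ_1 - Δ_0) = 54
  1·m_1 + 4·m_2 + 1·m_3 = 6(Δ_2 - Δ_1) = -6
Natural end conditions: m_0 = m_3 = 0.
Solving the tridiagonal system: m_0 = 0, m_1 = 74/5, m_2 = -26/5, m_3 = 0.

-5.2000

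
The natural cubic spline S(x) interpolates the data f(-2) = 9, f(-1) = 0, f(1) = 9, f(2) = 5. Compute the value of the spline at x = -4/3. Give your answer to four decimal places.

1.8657

With M_i denoting the second derivative at x_i, h_i = 1, 2, 1, and Δ_i = (y_(i+1) − y_i)/h_i = -9, 9/2, -4:
  1·M_0 + 6·M_1 + 2·M_2 = 6(Δ_1 - Δ_0) = 81
  2·M_1 + 6·M_2 + 1·M_3 = 6(Δ_2 - Δ_1) = -51
Natural end conditions: M_0 = M_3 = 0.
Solving: M_0 = 0, M_1 = 147/8, M_2 = -117/8, M_3 = 0.
On [-2, -1], S(x) = 9 - 193/16·(x + 2) + 0·(x + 2)² + 49/16·(x + 2)³.
With (x + 2) = 2/3: S(-4/3) = 403/216.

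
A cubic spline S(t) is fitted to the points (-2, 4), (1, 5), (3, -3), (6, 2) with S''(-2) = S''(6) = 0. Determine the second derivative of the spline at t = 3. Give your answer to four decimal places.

Put m_i = S'' at the i-th knot. Here h = (3, 2, 3) and Δ = (1/3, -4, 5/3), so the interior equations h_(i-1)·m_(i-1) + 2(h_(i-1)+h_i)·m_i + h_i·m_(i+1) = 6(Δ_i − Δ_(i-1)) read
  3·m_0 + 10·m_1 + 2·m_2 = 6(Δ_1 - Δ_0) = -26
  2·m_1 + 10·m_2 + 3·m_3 = 6(Δ_2 - Δ_1) = 34
Natural end conditions: m_0 = m_3 = 0.
Solving: m_0 = 0, m_1 = -41/12, m_2 = 49/12, m_3 = 0.

4.0833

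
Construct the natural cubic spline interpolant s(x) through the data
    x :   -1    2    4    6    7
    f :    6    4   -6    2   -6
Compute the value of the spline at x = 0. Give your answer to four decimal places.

With σ_i denoting the second derivative at x_i, h_i = 3, 2, 2, 1, and Δ_i = (y_(i+1) − y_i)/h_i = -2/3, -5, 4, -8:
  3·σ_0 + 10·σ_1 + 2·σ_2 = 6(Δ_1 - Δ_0) = -26
  2·σ_1 + 8·σ_2 + 2·σ_3 = 6(Δ_2 - Δ_1) = 54
  2·σ_2 + 6·σ_3 + 1·σ_4 = 6(Δ_3 - Δ_2) = -72
Natural end conditions: σ_0 = σ_4 = 0.
Solving the tridiagonal system: σ_0 = 0, σ_1 = -5, σ_2 = 12, σ_3 = -16, σ_4 = 0.
On [-1, 2], s(x) = 6 + 11/6·(x + 1) + 0·(x + 1)² - 5/18·(x + 1)³.
With (x + 1) = 1: s(0) = 68/9.

7.5556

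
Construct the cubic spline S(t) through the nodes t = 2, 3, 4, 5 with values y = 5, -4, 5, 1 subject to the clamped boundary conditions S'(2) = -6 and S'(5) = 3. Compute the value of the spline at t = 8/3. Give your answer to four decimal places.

Write σ_i for S''(x_i). With h_i = 1, 1, 1 and divided differences Δ_i = -9, 9, -4, the continuity of S' gives the tridiagonal system
  1·σ_0 + 4·σ_1 + 1·σ_2 = 6(Δ_1 - Δ_0) = 108
  1·σ_1 + 4·σ_2 + 1·σ_3 = 6(Δ_2 - Δ_1) = -78
Clamped end conditions give two more equations: 2h_0·σ_0 + h_0·σ_1 = 6(Δ_0 - S'(2)) = -18 and h_2·σ_2 + 2h_2·σ_3 = 6(S'(5) - Δ_2) = 42.
Hence σ_0 = -158/5, σ_1 = 226/5, σ_2 = -206/5, σ_3 = 208/5.
On [2, 3], S(t) = 5 - 6·(t - 2) - 79/5·(t - 2)² + 64/5·(t - 2)³.
With (t - 2) = 2/3: S(8/3) = -301/135.

-2.2296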